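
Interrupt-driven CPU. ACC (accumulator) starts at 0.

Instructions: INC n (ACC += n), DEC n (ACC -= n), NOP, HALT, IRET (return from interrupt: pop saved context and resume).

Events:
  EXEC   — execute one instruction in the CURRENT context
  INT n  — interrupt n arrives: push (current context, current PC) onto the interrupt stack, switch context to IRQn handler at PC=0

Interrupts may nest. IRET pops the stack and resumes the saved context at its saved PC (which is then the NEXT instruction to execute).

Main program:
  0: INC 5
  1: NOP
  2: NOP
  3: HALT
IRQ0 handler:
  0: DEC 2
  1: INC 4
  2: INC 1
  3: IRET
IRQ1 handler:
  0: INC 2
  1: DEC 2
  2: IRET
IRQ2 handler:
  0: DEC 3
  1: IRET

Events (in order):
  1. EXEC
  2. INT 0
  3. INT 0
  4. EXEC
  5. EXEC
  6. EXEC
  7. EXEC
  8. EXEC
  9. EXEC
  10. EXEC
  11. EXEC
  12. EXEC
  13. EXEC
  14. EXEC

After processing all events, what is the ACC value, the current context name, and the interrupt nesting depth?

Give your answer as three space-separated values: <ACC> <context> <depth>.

Event 1 (EXEC): [MAIN] PC=0: INC 5 -> ACC=5
Event 2 (INT 0): INT 0 arrives: push (MAIN, PC=1), enter IRQ0 at PC=0 (depth now 1)
Event 3 (INT 0): INT 0 arrives: push (IRQ0, PC=0), enter IRQ0 at PC=0 (depth now 2)
Event 4 (EXEC): [IRQ0] PC=0: DEC 2 -> ACC=3
Event 5 (EXEC): [IRQ0] PC=1: INC 4 -> ACC=7
Event 6 (EXEC): [IRQ0] PC=2: INC 1 -> ACC=8
Event 7 (EXEC): [IRQ0] PC=3: IRET -> resume IRQ0 at PC=0 (depth now 1)
Event 8 (EXEC): [IRQ0] PC=0: DEC 2 -> ACC=6
Event 9 (EXEC): [IRQ0] PC=1: INC 4 -> ACC=10
Event 10 (EXEC): [IRQ0] PC=2: INC 1 -> ACC=11
Event 11 (EXEC): [IRQ0] PC=3: IRET -> resume MAIN at PC=1 (depth now 0)
Event 12 (EXEC): [MAIN] PC=1: NOP
Event 13 (EXEC): [MAIN] PC=2: NOP
Event 14 (EXEC): [MAIN] PC=3: HALT

Answer: 11 MAIN 0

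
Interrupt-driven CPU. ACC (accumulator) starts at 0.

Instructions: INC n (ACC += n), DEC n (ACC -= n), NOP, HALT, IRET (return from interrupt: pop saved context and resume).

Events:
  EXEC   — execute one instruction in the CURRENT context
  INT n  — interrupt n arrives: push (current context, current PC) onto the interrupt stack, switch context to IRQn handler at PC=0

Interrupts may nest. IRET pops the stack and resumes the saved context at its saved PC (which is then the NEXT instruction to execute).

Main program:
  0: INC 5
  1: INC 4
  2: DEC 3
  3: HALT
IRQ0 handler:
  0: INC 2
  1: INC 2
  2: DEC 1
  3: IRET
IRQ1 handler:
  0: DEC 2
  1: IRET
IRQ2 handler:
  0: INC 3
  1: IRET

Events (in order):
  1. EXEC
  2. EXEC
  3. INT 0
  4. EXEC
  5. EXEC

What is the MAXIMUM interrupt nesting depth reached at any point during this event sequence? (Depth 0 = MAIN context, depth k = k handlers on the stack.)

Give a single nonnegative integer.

Event 1 (EXEC): [MAIN] PC=0: INC 5 -> ACC=5 [depth=0]
Event 2 (EXEC): [MAIN] PC=1: INC 4 -> ACC=9 [depth=0]
Event 3 (INT 0): INT 0 arrives: push (MAIN, PC=2), enter IRQ0 at PC=0 (depth now 1) [depth=1]
Event 4 (EXEC): [IRQ0] PC=0: INC 2 -> ACC=11 [depth=1]
Event 5 (EXEC): [IRQ0] PC=1: INC 2 -> ACC=13 [depth=1]
Max depth observed: 1

Answer: 1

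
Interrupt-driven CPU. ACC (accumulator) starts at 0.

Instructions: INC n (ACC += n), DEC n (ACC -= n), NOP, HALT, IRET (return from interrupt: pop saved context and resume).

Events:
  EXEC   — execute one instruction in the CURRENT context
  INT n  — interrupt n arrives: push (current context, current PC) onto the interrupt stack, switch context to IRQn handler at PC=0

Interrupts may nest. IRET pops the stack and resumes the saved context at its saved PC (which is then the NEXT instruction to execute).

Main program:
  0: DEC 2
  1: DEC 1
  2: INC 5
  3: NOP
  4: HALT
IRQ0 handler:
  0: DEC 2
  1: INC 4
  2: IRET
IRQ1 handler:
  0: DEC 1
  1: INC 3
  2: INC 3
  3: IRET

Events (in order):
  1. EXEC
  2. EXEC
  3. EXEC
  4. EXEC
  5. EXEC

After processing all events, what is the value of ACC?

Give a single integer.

Answer: 2

Derivation:
Event 1 (EXEC): [MAIN] PC=0: DEC 2 -> ACC=-2
Event 2 (EXEC): [MAIN] PC=1: DEC 1 -> ACC=-3
Event 3 (EXEC): [MAIN] PC=2: INC 5 -> ACC=2
Event 4 (EXEC): [MAIN] PC=3: NOP
Event 5 (EXEC): [MAIN] PC=4: HALT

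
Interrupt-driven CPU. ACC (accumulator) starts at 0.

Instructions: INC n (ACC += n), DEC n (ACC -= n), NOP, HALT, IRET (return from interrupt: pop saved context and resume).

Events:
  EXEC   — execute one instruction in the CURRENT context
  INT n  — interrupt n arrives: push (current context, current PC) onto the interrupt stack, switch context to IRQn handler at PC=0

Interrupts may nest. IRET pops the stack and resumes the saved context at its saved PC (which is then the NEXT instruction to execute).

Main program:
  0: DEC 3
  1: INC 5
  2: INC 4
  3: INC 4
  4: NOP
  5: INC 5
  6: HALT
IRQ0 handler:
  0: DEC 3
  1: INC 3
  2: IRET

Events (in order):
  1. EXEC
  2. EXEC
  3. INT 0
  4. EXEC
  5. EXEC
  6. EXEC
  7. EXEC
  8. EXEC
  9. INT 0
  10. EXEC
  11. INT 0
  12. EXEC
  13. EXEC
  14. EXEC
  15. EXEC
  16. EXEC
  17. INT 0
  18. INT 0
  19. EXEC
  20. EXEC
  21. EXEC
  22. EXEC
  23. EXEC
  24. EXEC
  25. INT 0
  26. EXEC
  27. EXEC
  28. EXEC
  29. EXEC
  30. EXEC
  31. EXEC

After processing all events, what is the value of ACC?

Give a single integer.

Answer: 15

Derivation:
Event 1 (EXEC): [MAIN] PC=0: DEC 3 -> ACC=-3
Event 2 (EXEC): [MAIN] PC=1: INC 5 -> ACC=2
Event 3 (INT 0): INT 0 arrives: push (MAIN, PC=2), enter IRQ0 at PC=0 (depth now 1)
Event 4 (EXEC): [IRQ0] PC=0: DEC 3 -> ACC=-1
Event 5 (EXEC): [IRQ0] PC=1: INC 3 -> ACC=2
Event 6 (EXEC): [IRQ0] PC=2: IRET -> resume MAIN at PC=2 (depth now 0)
Event 7 (EXEC): [MAIN] PC=2: INC 4 -> ACC=6
Event 8 (EXEC): [MAIN] PC=3: INC 4 -> ACC=10
Event 9 (INT 0): INT 0 arrives: push (MAIN, PC=4), enter IRQ0 at PC=0 (depth now 1)
Event 10 (EXEC): [IRQ0] PC=0: DEC 3 -> ACC=7
Event 11 (INT 0): INT 0 arrives: push (IRQ0, PC=1), enter IRQ0 at PC=0 (depth now 2)
Event 12 (EXEC): [IRQ0] PC=0: DEC 3 -> ACC=4
Event 13 (EXEC): [IRQ0] PC=1: INC 3 -> ACC=7
Event 14 (EXEC): [IRQ0] PC=2: IRET -> resume IRQ0 at PC=1 (depth now 1)
Event 15 (EXEC): [IRQ0] PC=1: INC 3 -> ACC=10
Event 16 (EXEC): [IRQ0] PC=2: IRET -> resume MAIN at PC=4 (depth now 0)
Event 17 (INT 0): INT 0 arrives: push (MAIN, PC=4), enter IRQ0 at PC=0 (depth now 1)
Event 18 (INT 0): INT 0 arrives: push (IRQ0, PC=0), enter IRQ0 at PC=0 (depth now 2)
Event 19 (EXEC): [IRQ0] PC=0: DEC 3 -> ACC=7
Event 20 (EXEC): [IRQ0] PC=1: INC 3 -> ACC=10
Event 21 (EXEC): [IRQ0] PC=2: IRET -> resume IRQ0 at PC=0 (depth now 1)
Event 22 (EXEC): [IRQ0] PC=0: DEC 3 -> ACC=7
Event 23 (EXEC): [IRQ0] PC=1: INC 3 -> ACC=10
Event 24 (EXEC): [IRQ0] PC=2: IRET -> resume MAIN at PC=4 (depth now 0)
Event 25 (INT 0): INT 0 arrives: push (MAIN, PC=4), enter IRQ0 at PC=0 (depth now 1)
Event 26 (EXEC): [IRQ0] PC=0: DEC 3 -> ACC=7
Event 27 (EXEC): [IRQ0] PC=1: INC 3 -> ACC=10
Event 28 (EXEC): [IRQ0] PC=2: IRET -> resume MAIN at PC=4 (depth now 0)
Event 29 (EXEC): [MAIN] PC=4: NOP
Event 30 (EXEC): [MAIN] PC=5: INC 5 -> ACC=15
Event 31 (EXEC): [MAIN] PC=6: HALT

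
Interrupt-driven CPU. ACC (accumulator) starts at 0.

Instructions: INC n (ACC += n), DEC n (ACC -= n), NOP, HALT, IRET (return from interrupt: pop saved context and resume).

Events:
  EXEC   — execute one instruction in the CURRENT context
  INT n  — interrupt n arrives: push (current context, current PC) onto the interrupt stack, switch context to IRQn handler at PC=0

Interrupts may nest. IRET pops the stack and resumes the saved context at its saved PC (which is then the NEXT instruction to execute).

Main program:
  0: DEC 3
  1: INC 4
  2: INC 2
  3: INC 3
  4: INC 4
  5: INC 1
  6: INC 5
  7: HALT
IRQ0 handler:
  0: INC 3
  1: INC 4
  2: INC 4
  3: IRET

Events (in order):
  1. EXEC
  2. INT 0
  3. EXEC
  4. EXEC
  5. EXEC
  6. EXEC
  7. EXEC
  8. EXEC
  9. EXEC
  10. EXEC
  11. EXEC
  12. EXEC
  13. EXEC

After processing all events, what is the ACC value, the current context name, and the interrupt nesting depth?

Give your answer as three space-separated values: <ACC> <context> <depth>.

Answer: 27 MAIN 0

Derivation:
Event 1 (EXEC): [MAIN] PC=0: DEC 3 -> ACC=-3
Event 2 (INT 0): INT 0 arrives: push (MAIN, PC=1), enter IRQ0 at PC=0 (depth now 1)
Event 3 (EXEC): [IRQ0] PC=0: INC 3 -> ACC=0
Event 4 (EXEC): [IRQ0] PC=1: INC 4 -> ACC=4
Event 5 (EXEC): [IRQ0] PC=2: INC 4 -> ACC=8
Event 6 (EXEC): [IRQ0] PC=3: IRET -> resume MAIN at PC=1 (depth now 0)
Event 7 (EXEC): [MAIN] PC=1: INC 4 -> ACC=12
Event 8 (EXEC): [MAIN] PC=2: INC 2 -> ACC=14
Event 9 (EXEC): [MAIN] PC=3: INC 3 -> ACC=17
Event 10 (EXEC): [MAIN] PC=4: INC 4 -> ACC=21
Event 11 (EXEC): [MAIN] PC=5: INC 1 -> ACC=22
Event 12 (EXEC): [MAIN] PC=6: INC 5 -> ACC=27
Event 13 (EXEC): [MAIN] PC=7: HALT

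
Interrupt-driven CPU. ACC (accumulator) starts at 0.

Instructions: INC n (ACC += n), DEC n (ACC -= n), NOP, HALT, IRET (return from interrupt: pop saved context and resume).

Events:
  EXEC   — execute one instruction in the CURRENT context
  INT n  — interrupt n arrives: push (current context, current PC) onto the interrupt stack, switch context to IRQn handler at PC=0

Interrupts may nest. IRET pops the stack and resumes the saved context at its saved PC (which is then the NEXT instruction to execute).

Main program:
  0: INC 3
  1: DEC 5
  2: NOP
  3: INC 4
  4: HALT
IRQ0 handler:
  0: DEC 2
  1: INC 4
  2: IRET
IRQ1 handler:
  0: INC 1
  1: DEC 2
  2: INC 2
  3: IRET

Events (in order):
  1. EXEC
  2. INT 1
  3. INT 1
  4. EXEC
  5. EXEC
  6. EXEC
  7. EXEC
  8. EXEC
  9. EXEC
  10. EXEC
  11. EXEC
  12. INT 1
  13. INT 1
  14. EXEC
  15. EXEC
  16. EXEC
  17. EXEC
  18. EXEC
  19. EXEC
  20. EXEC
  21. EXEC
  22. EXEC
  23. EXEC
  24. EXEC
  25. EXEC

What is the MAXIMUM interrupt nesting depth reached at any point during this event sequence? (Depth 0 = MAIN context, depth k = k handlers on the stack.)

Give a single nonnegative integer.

Answer: 2

Derivation:
Event 1 (EXEC): [MAIN] PC=0: INC 3 -> ACC=3 [depth=0]
Event 2 (INT 1): INT 1 arrives: push (MAIN, PC=1), enter IRQ1 at PC=0 (depth now 1) [depth=1]
Event 3 (INT 1): INT 1 arrives: push (IRQ1, PC=0), enter IRQ1 at PC=0 (depth now 2) [depth=2]
Event 4 (EXEC): [IRQ1] PC=0: INC 1 -> ACC=4 [depth=2]
Event 5 (EXEC): [IRQ1] PC=1: DEC 2 -> ACC=2 [depth=2]
Event 6 (EXEC): [IRQ1] PC=2: INC 2 -> ACC=4 [depth=2]
Event 7 (EXEC): [IRQ1] PC=3: IRET -> resume IRQ1 at PC=0 (depth now 1) [depth=1]
Event 8 (EXEC): [IRQ1] PC=0: INC 1 -> ACC=5 [depth=1]
Event 9 (EXEC): [IRQ1] PC=1: DEC 2 -> ACC=3 [depth=1]
Event 10 (EXEC): [IRQ1] PC=2: INC 2 -> ACC=5 [depth=1]
Event 11 (EXEC): [IRQ1] PC=3: IRET -> resume MAIN at PC=1 (depth now 0) [depth=0]
Event 12 (INT 1): INT 1 arrives: push (MAIN, PC=1), enter IRQ1 at PC=0 (depth now 1) [depth=1]
Event 13 (INT 1): INT 1 arrives: push (IRQ1, PC=0), enter IRQ1 at PC=0 (depth now 2) [depth=2]
Event 14 (EXEC): [IRQ1] PC=0: INC 1 -> ACC=6 [depth=2]
Event 15 (EXEC): [IRQ1] PC=1: DEC 2 -> ACC=4 [depth=2]
Event 16 (EXEC): [IRQ1] PC=2: INC 2 -> ACC=6 [depth=2]
Event 17 (EXEC): [IRQ1] PC=3: IRET -> resume IRQ1 at PC=0 (depth now 1) [depth=1]
Event 18 (EXEC): [IRQ1] PC=0: INC 1 -> ACC=7 [depth=1]
Event 19 (EXEC): [IRQ1] PC=1: DEC 2 -> ACC=5 [depth=1]
Event 20 (EXEC): [IRQ1] PC=2: INC 2 -> ACC=7 [depth=1]
Event 21 (EXEC): [IRQ1] PC=3: IRET -> resume MAIN at PC=1 (depth now 0) [depth=0]
Event 22 (EXEC): [MAIN] PC=1: DEC 5 -> ACC=2 [depth=0]
Event 23 (EXEC): [MAIN] PC=2: NOP [depth=0]
Event 24 (EXEC): [MAIN] PC=3: INC 4 -> ACC=6 [depth=0]
Event 25 (EXEC): [MAIN] PC=4: HALT [depth=0]
Max depth observed: 2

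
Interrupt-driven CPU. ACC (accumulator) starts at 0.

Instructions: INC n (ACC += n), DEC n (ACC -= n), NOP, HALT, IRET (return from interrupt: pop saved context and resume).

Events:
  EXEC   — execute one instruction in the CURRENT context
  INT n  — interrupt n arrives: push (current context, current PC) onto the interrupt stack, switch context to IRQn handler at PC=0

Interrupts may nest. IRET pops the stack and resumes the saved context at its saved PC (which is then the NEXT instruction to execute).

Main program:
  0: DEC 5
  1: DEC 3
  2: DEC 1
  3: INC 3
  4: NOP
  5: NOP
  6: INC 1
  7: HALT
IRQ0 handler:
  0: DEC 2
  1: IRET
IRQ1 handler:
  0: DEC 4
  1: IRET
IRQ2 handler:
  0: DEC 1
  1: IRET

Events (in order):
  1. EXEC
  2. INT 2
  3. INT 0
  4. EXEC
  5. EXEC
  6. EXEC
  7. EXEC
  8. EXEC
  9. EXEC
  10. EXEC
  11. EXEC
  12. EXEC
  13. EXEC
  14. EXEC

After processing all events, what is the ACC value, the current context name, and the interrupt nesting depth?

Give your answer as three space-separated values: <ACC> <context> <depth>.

Event 1 (EXEC): [MAIN] PC=0: DEC 5 -> ACC=-5
Event 2 (INT 2): INT 2 arrives: push (MAIN, PC=1), enter IRQ2 at PC=0 (depth now 1)
Event 3 (INT 0): INT 0 arrives: push (IRQ2, PC=0), enter IRQ0 at PC=0 (depth now 2)
Event 4 (EXEC): [IRQ0] PC=0: DEC 2 -> ACC=-7
Event 5 (EXEC): [IRQ0] PC=1: IRET -> resume IRQ2 at PC=0 (depth now 1)
Event 6 (EXEC): [IRQ2] PC=0: DEC 1 -> ACC=-8
Event 7 (EXEC): [IRQ2] PC=1: IRET -> resume MAIN at PC=1 (depth now 0)
Event 8 (EXEC): [MAIN] PC=1: DEC 3 -> ACC=-11
Event 9 (EXEC): [MAIN] PC=2: DEC 1 -> ACC=-12
Event 10 (EXEC): [MAIN] PC=3: INC 3 -> ACC=-9
Event 11 (EXEC): [MAIN] PC=4: NOP
Event 12 (EXEC): [MAIN] PC=5: NOP
Event 13 (EXEC): [MAIN] PC=6: INC 1 -> ACC=-8
Event 14 (EXEC): [MAIN] PC=7: HALT

Answer: -8 MAIN 0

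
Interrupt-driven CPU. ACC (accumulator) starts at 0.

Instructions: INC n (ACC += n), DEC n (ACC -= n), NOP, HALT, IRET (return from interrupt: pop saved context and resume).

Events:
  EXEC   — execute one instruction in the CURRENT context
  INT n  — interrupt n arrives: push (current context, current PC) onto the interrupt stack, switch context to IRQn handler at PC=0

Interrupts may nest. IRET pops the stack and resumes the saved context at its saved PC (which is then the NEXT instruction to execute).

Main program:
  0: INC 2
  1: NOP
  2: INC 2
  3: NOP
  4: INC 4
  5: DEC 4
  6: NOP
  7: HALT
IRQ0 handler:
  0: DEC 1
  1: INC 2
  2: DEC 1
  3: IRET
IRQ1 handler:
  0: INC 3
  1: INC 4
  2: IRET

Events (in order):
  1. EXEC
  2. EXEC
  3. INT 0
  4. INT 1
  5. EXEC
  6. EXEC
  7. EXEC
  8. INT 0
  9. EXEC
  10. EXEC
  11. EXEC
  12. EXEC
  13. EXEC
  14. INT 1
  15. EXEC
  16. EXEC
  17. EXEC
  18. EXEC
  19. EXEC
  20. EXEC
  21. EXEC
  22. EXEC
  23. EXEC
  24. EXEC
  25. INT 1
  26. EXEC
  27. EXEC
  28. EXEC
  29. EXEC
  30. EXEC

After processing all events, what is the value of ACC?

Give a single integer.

Answer: 25

Derivation:
Event 1 (EXEC): [MAIN] PC=0: INC 2 -> ACC=2
Event 2 (EXEC): [MAIN] PC=1: NOP
Event 3 (INT 0): INT 0 arrives: push (MAIN, PC=2), enter IRQ0 at PC=0 (depth now 1)
Event 4 (INT 1): INT 1 arrives: push (IRQ0, PC=0), enter IRQ1 at PC=0 (depth now 2)
Event 5 (EXEC): [IRQ1] PC=0: INC 3 -> ACC=5
Event 6 (EXEC): [IRQ1] PC=1: INC 4 -> ACC=9
Event 7 (EXEC): [IRQ1] PC=2: IRET -> resume IRQ0 at PC=0 (depth now 1)
Event 8 (INT 0): INT 0 arrives: push (IRQ0, PC=0), enter IRQ0 at PC=0 (depth now 2)
Event 9 (EXEC): [IRQ0] PC=0: DEC 1 -> ACC=8
Event 10 (EXEC): [IRQ0] PC=1: INC 2 -> ACC=10
Event 11 (EXEC): [IRQ0] PC=2: DEC 1 -> ACC=9
Event 12 (EXEC): [IRQ0] PC=3: IRET -> resume IRQ0 at PC=0 (depth now 1)
Event 13 (EXEC): [IRQ0] PC=0: DEC 1 -> ACC=8
Event 14 (INT 1): INT 1 arrives: push (IRQ0, PC=1), enter IRQ1 at PC=0 (depth now 2)
Event 15 (EXEC): [IRQ1] PC=0: INC 3 -> ACC=11
Event 16 (EXEC): [IRQ1] PC=1: INC 4 -> ACC=15
Event 17 (EXEC): [IRQ1] PC=2: IRET -> resume IRQ0 at PC=1 (depth now 1)
Event 18 (EXEC): [IRQ0] PC=1: INC 2 -> ACC=17
Event 19 (EXEC): [IRQ0] PC=2: DEC 1 -> ACC=16
Event 20 (EXEC): [IRQ0] PC=3: IRET -> resume MAIN at PC=2 (depth now 0)
Event 21 (EXEC): [MAIN] PC=2: INC 2 -> ACC=18
Event 22 (EXEC): [MAIN] PC=3: NOP
Event 23 (EXEC): [MAIN] PC=4: INC 4 -> ACC=22
Event 24 (EXEC): [MAIN] PC=5: DEC 4 -> ACC=18
Event 25 (INT 1): INT 1 arrives: push (MAIN, PC=6), enter IRQ1 at PC=0 (depth now 1)
Event 26 (EXEC): [IRQ1] PC=0: INC 3 -> ACC=21
Event 27 (EXEC): [IRQ1] PC=1: INC 4 -> ACC=25
Event 28 (EXEC): [IRQ1] PC=2: IRET -> resume MAIN at PC=6 (depth now 0)
Event 29 (EXEC): [MAIN] PC=6: NOP
Event 30 (EXEC): [MAIN] PC=7: HALT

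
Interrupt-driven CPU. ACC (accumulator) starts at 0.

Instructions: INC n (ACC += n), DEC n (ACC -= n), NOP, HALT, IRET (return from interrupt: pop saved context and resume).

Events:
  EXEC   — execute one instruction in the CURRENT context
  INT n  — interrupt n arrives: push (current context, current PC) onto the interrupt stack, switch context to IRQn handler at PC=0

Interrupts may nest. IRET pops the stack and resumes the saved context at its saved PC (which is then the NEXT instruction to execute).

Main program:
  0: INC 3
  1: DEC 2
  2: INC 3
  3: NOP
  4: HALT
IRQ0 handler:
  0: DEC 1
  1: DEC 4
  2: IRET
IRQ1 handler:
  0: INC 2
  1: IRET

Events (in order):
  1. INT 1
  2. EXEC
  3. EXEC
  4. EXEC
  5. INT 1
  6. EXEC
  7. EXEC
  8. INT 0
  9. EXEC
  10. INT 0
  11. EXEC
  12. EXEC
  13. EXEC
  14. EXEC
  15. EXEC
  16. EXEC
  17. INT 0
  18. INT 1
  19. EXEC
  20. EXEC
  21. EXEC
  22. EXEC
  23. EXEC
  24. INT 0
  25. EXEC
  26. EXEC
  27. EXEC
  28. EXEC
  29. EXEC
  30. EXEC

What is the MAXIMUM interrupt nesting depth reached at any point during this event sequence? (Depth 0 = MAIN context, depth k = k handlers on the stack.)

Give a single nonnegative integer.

Answer: 2

Derivation:
Event 1 (INT 1): INT 1 arrives: push (MAIN, PC=0), enter IRQ1 at PC=0 (depth now 1) [depth=1]
Event 2 (EXEC): [IRQ1] PC=0: INC 2 -> ACC=2 [depth=1]
Event 3 (EXEC): [IRQ1] PC=1: IRET -> resume MAIN at PC=0 (depth now 0) [depth=0]
Event 4 (EXEC): [MAIN] PC=0: INC 3 -> ACC=5 [depth=0]
Event 5 (INT 1): INT 1 arrives: push (MAIN, PC=1), enter IRQ1 at PC=0 (depth now 1) [depth=1]
Event 6 (EXEC): [IRQ1] PC=0: INC 2 -> ACC=7 [depth=1]
Event 7 (EXEC): [IRQ1] PC=1: IRET -> resume MAIN at PC=1 (depth now 0) [depth=0]
Event 8 (INT 0): INT 0 arrives: push (MAIN, PC=1), enter IRQ0 at PC=0 (depth now 1) [depth=1]
Event 9 (EXEC): [IRQ0] PC=0: DEC 1 -> ACC=6 [depth=1]
Event 10 (INT 0): INT 0 arrives: push (IRQ0, PC=1), enter IRQ0 at PC=0 (depth now 2) [depth=2]
Event 11 (EXEC): [IRQ0] PC=0: DEC 1 -> ACC=5 [depth=2]
Event 12 (EXEC): [IRQ0] PC=1: DEC 4 -> ACC=1 [depth=2]
Event 13 (EXEC): [IRQ0] PC=2: IRET -> resume IRQ0 at PC=1 (depth now 1) [depth=1]
Event 14 (EXEC): [IRQ0] PC=1: DEC 4 -> ACC=-3 [depth=1]
Event 15 (EXEC): [IRQ0] PC=2: IRET -> resume MAIN at PC=1 (depth now 0) [depth=0]
Event 16 (EXEC): [MAIN] PC=1: DEC 2 -> ACC=-5 [depth=0]
Event 17 (INT 0): INT 0 arrives: push (MAIN, PC=2), enter IRQ0 at PC=0 (depth now 1) [depth=1]
Event 18 (INT 1): INT 1 arrives: push (IRQ0, PC=0), enter IRQ1 at PC=0 (depth now 2) [depth=2]
Event 19 (EXEC): [IRQ1] PC=0: INC 2 -> ACC=-3 [depth=2]
Event 20 (EXEC): [IRQ1] PC=1: IRET -> resume IRQ0 at PC=0 (depth now 1) [depth=1]
Event 21 (EXEC): [IRQ0] PC=0: DEC 1 -> ACC=-4 [depth=1]
Event 22 (EXEC): [IRQ0] PC=1: DEC 4 -> ACC=-8 [depth=1]
Event 23 (EXEC): [IRQ0] PC=2: IRET -> resume MAIN at PC=2 (depth now 0) [depth=0]
Event 24 (INT 0): INT 0 arrives: push (MAIN, PC=2), enter IRQ0 at PC=0 (depth now 1) [depth=1]
Event 25 (EXEC): [IRQ0] PC=0: DEC 1 -> ACC=-9 [depth=1]
Event 26 (EXEC): [IRQ0] PC=1: DEC 4 -> ACC=-13 [depth=1]
Event 27 (EXEC): [IRQ0] PC=2: IRET -> resume MAIN at PC=2 (depth now 0) [depth=0]
Event 28 (EXEC): [MAIN] PC=2: INC 3 -> ACC=-10 [depth=0]
Event 29 (EXEC): [MAIN] PC=3: NOP [depth=0]
Event 30 (EXEC): [MAIN] PC=4: HALT [depth=0]
Max depth observed: 2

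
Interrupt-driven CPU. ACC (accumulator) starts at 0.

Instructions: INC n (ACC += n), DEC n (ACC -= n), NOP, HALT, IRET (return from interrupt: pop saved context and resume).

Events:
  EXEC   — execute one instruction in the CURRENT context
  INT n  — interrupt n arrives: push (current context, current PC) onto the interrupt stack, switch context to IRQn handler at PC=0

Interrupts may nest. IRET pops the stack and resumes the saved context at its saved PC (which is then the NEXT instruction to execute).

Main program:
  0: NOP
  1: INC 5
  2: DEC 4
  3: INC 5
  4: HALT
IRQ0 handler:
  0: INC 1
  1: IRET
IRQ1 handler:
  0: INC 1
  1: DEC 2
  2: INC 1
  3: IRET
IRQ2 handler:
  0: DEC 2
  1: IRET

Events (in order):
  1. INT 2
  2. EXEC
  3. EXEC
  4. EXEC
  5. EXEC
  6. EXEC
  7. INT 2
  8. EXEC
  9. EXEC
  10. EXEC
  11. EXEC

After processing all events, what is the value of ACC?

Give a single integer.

Event 1 (INT 2): INT 2 arrives: push (MAIN, PC=0), enter IRQ2 at PC=0 (depth now 1)
Event 2 (EXEC): [IRQ2] PC=0: DEC 2 -> ACC=-2
Event 3 (EXEC): [IRQ2] PC=1: IRET -> resume MAIN at PC=0 (depth now 0)
Event 4 (EXEC): [MAIN] PC=0: NOP
Event 5 (EXEC): [MAIN] PC=1: INC 5 -> ACC=3
Event 6 (EXEC): [MAIN] PC=2: DEC 4 -> ACC=-1
Event 7 (INT 2): INT 2 arrives: push (MAIN, PC=3), enter IRQ2 at PC=0 (depth now 1)
Event 8 (EXEC): [IRQ2] PC=0: DEC 2 -> ACC=-3
Event 9 (EXEC): [IRQ2] PC=1: IRET -> resume MAIN at PC=3 (depth now 0)
Event 10 (EXEC): [MAIN] PC=3: INC 5 -> ACC=2
Event 11 (EXEC): [MAIN] PC=4: HALT

Answer: 2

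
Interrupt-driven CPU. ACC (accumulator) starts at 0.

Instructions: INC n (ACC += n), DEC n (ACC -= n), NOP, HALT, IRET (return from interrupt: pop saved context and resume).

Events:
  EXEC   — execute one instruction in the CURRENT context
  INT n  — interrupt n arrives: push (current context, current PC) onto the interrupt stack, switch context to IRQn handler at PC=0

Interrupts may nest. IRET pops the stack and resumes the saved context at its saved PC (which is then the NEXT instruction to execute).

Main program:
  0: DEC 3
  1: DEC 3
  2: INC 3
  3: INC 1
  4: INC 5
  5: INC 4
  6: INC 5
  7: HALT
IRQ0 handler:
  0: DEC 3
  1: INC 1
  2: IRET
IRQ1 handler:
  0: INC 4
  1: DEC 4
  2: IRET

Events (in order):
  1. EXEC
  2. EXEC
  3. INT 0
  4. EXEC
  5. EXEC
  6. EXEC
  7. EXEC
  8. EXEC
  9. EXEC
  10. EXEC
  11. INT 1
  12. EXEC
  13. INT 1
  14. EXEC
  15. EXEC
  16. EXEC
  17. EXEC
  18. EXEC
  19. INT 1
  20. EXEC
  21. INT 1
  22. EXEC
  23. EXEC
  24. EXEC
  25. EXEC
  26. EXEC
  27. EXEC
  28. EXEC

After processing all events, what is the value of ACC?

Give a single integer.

Event 1 (EXEC): [MAIN] PC=0: DEC 3 -> ACC=-3
Event 2 (EXEC): [MAIN] PC=1: DEC 3 -> ACC=-6
Event 3 (INT 0): INT 0 arrives: push (MAIN, PC=2), enter IRQ0 at PC=0 (depth now 1)
Event 4 (EXEC): [IRQ0] PC=0: DEC 3 -> ACC=-9
Event 5 (EXEC): [IRQ0] PC=1: INC 1 -> ACC=-8
Event 6 (EXEC): [IRQ0] PC=2: IRET -> resume MAIN at PC=2 (depth now 0)
Event 7 (EXEC): [MAIN] PC=2: INC 3 -> ACC=-5
Event 8 (EXEC): [MAIN] PC=3: INC 1 -> ACC=-4
Event 9 (EXEC): [MAIN] PC=4: INC 5 -> ACC=1
Event 10 (EXEC): [MAIN] PC=5: INC 4 -> ACC=5
Event 11 (INT 1): INT 1 arrives: push (MAIN, PC=6), enter IRQ1 at PC=0 (depth now 1)
Event 12 (EXEC): [IRQ1] PC=0: INC 4 -> ACC=9
Event 13 (INT 1): INT 1 arrives: push (IRQ1, PC=1), enter IRQ1 at PC=0 (depth now 2)
Event 14 (EXEC): [IRQ1] PC=0: INC 4 -> ACC=13
Event 15 (EXEC): [IRQ1] PC=1: DEC 4 -> ACC=9
Event 16 (EXEC): [IRQ1] PC=2: IRET -> resume IRQ1 at PC=1 (depth now 1)
Event 17 (EXEC): [IRQ1] PC=1: DEC 4 -> ACC=5
Event 18 (EXEC): [IRQ1] PC=2: IRET -> resume MAIN at PC=6 (depth now 0)
Event 19 (INT 1): INT 1 arrives: push (MAIN, PC=6), enter IRQ1 at PC=0 (depth now 1)
Event 20 (EXEC): [IRQ1] PC=0: INC 4 -> ACC=9
Event 21 (INT 1): INT 1 arrives: push (IRQ1, PC=1), enter IRQ1 at PC=0 (depth now 2)
Event 22 (EXEC): [IRQ1] PC=0: INC 4 -> ACC=13
Event 23 (EXEC): [IRQ1] PC=1: DEC 4 -> ACC=9
Event 24 (EXEC): [IRQ1] PC=2: IRET -> resume IRQ1 at PC=1 (depth now 1)
Event 25 (EXEC): [IRQ1] PC=1: DEC 4 -> ACC=5
Event 26 (EXEC): [IRQ1] PC=2: IRET -> resume MAIN at PC=6 (depth now 0)
Event 27 (EXEC): [MAIN] PC=6: INC 5 -> ACC=10
Event 28 (EXEC): [MAIN] PC=7: HALT

Answer: 10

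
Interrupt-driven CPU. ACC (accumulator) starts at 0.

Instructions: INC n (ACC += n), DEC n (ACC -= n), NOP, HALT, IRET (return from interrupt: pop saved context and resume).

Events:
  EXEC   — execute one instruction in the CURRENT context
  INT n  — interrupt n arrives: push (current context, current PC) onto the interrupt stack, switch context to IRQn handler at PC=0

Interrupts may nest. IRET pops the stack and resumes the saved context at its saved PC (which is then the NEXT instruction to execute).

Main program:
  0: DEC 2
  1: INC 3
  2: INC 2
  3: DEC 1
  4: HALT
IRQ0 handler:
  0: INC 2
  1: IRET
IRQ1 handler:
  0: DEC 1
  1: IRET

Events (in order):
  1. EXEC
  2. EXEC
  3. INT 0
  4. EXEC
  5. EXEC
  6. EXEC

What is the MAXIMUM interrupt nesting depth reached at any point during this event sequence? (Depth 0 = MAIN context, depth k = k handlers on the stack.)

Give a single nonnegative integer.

Answer: 1

Derivation:
Event 1 (EXEC): [MAIN] PC=0: DEC 2 -> ACC=-2 [depth=0]
Event 2 (EXEC): [MAIN] PC=1: INC 3 -> ACC=1 [depth=0]
Event 3 (INT 0): INT 0 arrives: push (MAIN, PC=2), enter IRQ0 at PC=0 (depth now 1) [depth=1]
Event 4 (EXEC): [IRQ0] PC=0: INC 2 -> ACC=3 [depth=1]
Event 5 (EXEC): [IRQ0] PC=1: IRET -> resume MAIN at PC=2 (depth now 0) [depth=0]
Event 6 (EXEC): [MAIN] PC=2: INC 2 -> ACC=5 [depth=0]
Max depth observed: 1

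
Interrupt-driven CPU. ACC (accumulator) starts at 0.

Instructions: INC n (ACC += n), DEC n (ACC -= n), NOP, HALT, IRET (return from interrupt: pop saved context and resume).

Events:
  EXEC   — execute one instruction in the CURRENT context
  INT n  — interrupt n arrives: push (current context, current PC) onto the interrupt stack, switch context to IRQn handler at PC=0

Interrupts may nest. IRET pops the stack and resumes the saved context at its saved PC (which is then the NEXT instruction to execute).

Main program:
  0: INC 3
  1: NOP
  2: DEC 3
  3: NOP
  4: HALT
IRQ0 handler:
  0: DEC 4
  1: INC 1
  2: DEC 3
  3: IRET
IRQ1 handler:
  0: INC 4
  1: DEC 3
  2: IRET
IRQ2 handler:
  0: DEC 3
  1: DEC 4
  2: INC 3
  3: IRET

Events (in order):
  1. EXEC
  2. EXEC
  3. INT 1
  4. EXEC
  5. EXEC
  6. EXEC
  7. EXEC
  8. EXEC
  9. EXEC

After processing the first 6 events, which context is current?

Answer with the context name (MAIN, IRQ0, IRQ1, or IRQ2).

Event 1 (EXEC): [MAIN] PC=0: INC 3 -> ACC=3
Event 2 (EXEC): [MAIN] PC=1: NOP
Event 3 (INT 1): INT 1 arrives: push (MAIN, PC=2), enter IRQ1 at PC=0 (depth now 1)
Event 4 (EXEC): [IRQ1] PC=0: INC 4 -> ACC=7
Event 5 (EXEC): [IRQ1] PC=1: DEC 3 -> ACC=4
Event 6 (EXEC): [IRQ1] PC=2: IRET -> resume MAIN at PC=2 (depth now 0)

Answer: MAIN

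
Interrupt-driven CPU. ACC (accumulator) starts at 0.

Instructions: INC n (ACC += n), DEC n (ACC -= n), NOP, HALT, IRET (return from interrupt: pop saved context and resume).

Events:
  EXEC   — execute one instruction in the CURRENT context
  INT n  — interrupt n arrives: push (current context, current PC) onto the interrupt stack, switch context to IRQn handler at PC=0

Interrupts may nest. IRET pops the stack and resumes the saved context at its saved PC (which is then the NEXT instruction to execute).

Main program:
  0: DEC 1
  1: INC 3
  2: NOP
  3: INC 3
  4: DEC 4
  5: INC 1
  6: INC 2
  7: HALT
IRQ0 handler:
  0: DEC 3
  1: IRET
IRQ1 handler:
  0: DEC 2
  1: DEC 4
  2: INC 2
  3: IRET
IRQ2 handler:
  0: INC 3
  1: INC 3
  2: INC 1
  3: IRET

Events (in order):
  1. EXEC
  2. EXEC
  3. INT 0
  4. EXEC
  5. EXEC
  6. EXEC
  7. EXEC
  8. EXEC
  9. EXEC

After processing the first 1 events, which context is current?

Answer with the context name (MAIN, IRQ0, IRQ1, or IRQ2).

Answer: MAIN

Derivation:
Event 1 (EXEC): [MAIN] PC=0: DEC 1 -> ACC=-1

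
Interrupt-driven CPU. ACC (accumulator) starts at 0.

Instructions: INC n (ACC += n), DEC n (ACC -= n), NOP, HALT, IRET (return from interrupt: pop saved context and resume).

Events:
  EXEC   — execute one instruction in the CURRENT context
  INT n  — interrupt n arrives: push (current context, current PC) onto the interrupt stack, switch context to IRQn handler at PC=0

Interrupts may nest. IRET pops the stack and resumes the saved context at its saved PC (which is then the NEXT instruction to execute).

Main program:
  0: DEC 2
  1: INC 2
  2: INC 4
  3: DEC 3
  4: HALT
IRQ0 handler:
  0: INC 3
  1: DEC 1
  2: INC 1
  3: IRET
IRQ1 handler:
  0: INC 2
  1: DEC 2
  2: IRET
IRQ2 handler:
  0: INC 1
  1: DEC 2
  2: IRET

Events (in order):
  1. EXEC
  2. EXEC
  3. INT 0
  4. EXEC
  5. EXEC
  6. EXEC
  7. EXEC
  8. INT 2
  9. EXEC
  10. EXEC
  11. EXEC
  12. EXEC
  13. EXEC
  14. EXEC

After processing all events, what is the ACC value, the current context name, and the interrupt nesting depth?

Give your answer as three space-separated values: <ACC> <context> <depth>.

Answer: 3 MAIN 0

Derivation:
Event 1 (EXEC): [MAIN] PC=0: DEC 2 -> ACC=-2
Event 2 (EXEC): [MAIN] PC=1: INC 2 -> ACC=0
Event 3 (INT 0): INT 0 arrives: push (MAIN, PC=2), enter IRQ0 at PC=0 (depth now 1)
Event 4 (EXEC): [IRQ0] PC=0: INC 3 -> ACC=3
Event 5 (EXEC): [IRQ0] PC=1: DEC 1 -> ACC=2
Event 6 (EXEC): [IRQ0] PC=2: INC 1 -> ACC=3
Event 7 (EXEC): [IRQ0] PC=3: IRET -> resume MAIN at PC=2 (depth now 0)
Event 8 (INT 2): INT 2 arrives: push (MAIN, PC=2), enter IRQ2 at PC=0 (depth now 1)
Event 9 (EXEC): [IRQ2] PC=0: INC 1 -> ACC=4
Event 10 (EXEC): [IRQ2] PC=1: DEC 2 -> ACC=2
Event 11 (EXEC): [IRQ2] PC=2: IRET -> resume MAIN at PC=2 (depth now 0)
Event 12 (EXEC): [MAIN] PC=2: INC 4 -> ACC=6
Event 13 (EXEC): [MAIN] PC=3: DEC 3 -> ACC=3
Event 14 (EXEC): [MAIN] PC=4: HALT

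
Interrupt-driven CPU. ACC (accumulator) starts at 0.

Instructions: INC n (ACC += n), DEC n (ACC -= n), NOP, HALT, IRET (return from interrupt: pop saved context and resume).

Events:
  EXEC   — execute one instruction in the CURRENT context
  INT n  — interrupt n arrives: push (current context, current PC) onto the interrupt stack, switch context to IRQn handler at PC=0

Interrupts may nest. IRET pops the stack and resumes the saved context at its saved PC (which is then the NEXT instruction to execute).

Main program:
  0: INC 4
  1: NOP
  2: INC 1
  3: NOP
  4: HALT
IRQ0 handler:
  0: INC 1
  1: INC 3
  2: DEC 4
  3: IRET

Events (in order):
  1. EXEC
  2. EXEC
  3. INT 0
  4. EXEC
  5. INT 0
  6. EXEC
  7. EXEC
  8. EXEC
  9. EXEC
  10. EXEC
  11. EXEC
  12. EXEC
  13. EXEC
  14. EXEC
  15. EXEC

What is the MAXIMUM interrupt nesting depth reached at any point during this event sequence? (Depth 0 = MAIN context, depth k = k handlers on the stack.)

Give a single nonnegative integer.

Event 1 (EXEC): [MAIN] PC=0: INC 4 -> ACC=4 [depth=0]
Event 2 (EXEC): [MAIN] PC=1: NOP [depth=0]
Event 3 (INT 0): INT 0 arrives: push (MAIN, PC=2), enter IRQ0 at PC=0 (depth now 1) [depth=1]
Event 4 (EXEC): [IRQ0] PC=0: INC 1 -> ACC=5 [depth=1]
Event 5 (INT 0): INT 0 arrives: push (IRQ0, PC=1), enter IRQ0 at PC=0 (depth now 2) [depth=2]
Event 6 (EXEC): [IRQ0] PC=0: INC 1 -> ACC=6 [depth=2]
Event 7 (EXEC): [IRQ0] PC=1: INC 3 -> ACC=9 [depth=2]
Event 8 (EXEC): [IRQ0] PC=2: DEC 4 -> ACC=5 [depth=2]
Event 9 (EXEC): [IRQ0] PC=3: IRET -> resume IRQ0 at PC=1 (depth now 1) [depth=1]
Event 10 (EXEC): [IRQ0] PC=1: INC 3 -> ACC=8 [depth=1]
Event 11 (EXEC): [IRQ0] PC=2: DEC 4 -> ACC=4 [depth=1]
Event 12 (EXEC): [IRQ0] PC=3: IRET -> resume MAIN at PC=2 (depth now 0) [depth=0]
Event 13 (EXEC): [MAIN] PC=2: INC 1 -> ACC=5 [depth=0]
Event 14 (EXEC): [MAIN] PC=3: NOP [depth=0]
Event 15 (EXEC): [MAIN] PC=4: HALT [depth=0]
Max depth observed: 2

Answer: 2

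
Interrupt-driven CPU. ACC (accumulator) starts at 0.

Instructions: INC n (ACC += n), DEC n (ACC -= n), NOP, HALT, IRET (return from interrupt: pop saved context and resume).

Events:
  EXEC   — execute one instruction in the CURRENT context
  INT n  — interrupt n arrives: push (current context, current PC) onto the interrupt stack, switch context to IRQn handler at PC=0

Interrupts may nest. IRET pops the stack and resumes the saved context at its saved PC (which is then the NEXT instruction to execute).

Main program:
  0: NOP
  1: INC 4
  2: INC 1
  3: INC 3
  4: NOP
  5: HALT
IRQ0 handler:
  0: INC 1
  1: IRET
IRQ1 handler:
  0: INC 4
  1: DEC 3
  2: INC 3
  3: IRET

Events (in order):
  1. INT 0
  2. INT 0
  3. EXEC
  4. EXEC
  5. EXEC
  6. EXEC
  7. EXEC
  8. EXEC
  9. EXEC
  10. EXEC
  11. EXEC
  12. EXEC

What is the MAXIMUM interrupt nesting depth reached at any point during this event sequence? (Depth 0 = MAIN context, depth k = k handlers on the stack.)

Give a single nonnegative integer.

Event 1 (INT 0): INT 0 arrives: push (MAIN, PC=0), enter IRQ0 at PC=0 (depth now 1) [depth=1]
Event 2 (INT 0): INT 0 arrives: push (IRQ0, PC=0), enter IRQ0 at PC=0 (depth now 2) [depth=2]
Event 3 (EXEC): [IRQ0] PC=0: INC 1 -> ACC=1 [depth=2]
Event 4 (EXEC): [IRQ0] PC=1: IRET -> resume IRQ0 at PC=0 (depth now 1) [depth=1]
Event 5 (EXEC): [IRQ0] PC=0: INC 1 -> ACC=2 [depth=1]
Event 6 (EXEC): [IRQ0] PC=1: IRET -> resume MAIN at PC=0 (depth now 0) [depth=0]
Event 7 (EXEC): [MAIN] PC=0: NOP [depth=0]
Event 8 (EXEC): [MAIN] PC=1: INC 4 -> ACC=6 [depth=0]
Event 9 (EXEC): [MAIN] PC=2: INC 1 -> ACC=7 [depth=0]
Event 10 (EXEC): [MAIN] PC=3: INC 3 -> ACC=10 [depth=0]
Event 11 (EXEC): [MAIN] PC=4: NOP [depth=0]
Event 12 (EXEC): [MAIN] PC=5: HALT [depth=0]
Max depth observed: 2

Answer: 2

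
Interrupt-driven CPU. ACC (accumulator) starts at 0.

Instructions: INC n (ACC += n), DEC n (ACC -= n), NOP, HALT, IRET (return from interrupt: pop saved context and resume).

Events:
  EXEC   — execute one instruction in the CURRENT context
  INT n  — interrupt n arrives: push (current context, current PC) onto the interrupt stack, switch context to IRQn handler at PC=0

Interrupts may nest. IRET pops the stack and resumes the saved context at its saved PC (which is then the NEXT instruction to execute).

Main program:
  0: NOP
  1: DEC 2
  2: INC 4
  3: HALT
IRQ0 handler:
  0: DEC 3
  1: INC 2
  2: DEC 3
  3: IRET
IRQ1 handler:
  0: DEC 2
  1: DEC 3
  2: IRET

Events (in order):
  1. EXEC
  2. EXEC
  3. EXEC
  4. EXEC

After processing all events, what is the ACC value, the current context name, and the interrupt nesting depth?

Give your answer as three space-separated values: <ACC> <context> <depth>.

Event 1 (EXEC): [MAIN] PC=0: NOP
Event 2 (EXEC): [MAIN] PC=1: DEC 2 -> ACC=-2
Event 3 (EXEC): [MAIN] PC=2: INC 4 -> ACC=2
Event 4 (EXEC): [MAIN] PC=3: HALT

Answer: 2 MAIN 0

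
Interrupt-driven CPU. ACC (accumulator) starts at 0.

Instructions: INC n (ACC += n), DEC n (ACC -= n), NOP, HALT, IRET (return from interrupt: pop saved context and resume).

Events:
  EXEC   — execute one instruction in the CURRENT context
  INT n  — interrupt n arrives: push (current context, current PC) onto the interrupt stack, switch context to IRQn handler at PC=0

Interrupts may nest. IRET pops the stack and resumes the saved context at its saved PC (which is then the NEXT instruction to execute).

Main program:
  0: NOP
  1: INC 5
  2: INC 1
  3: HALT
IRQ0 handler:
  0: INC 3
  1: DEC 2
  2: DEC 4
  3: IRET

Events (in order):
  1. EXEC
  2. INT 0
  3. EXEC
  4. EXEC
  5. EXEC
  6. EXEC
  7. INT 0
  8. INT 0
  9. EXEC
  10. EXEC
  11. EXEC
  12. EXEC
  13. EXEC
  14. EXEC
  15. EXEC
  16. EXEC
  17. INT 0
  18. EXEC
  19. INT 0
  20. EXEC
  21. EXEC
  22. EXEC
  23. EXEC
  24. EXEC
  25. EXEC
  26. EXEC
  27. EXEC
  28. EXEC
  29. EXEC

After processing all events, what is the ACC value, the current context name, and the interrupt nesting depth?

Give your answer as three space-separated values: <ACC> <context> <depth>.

Event 1 (EXEC): [MAIN] PC=0: NOP
Event 2 (INT 0): INT 0 arrives: push (MAIN, PC=1), enter IRQ0 at PC=0 (depth now 1)
Event 3 (EXEC): [IRQ0] PC=0: INC 3 -> ACC=3
Event 4 (EXEC): [IRQ0] PC=1: DEC 2 -> ACC=1
Event 5 (EXEC): [IRQ0] PC=2: DEC 4 -> ACC=-3
Event 6 (EXEC): [IRQ0] PC=3: IRET -> resume MAIN at PC=1 (depth now 0)
Event 7 (INT 0): INT 0 arrives: push (MAIN, PC=1), enter IRQ0 at PC=0 (depth now 1)
Event 8 (INT 0): INT 0 arrives: push (IRQ0, PC=0), enter IRQ0 at PC=0 (depth now 2)
Event 9 (EXEC): [IRQ0] PC=0: INC 3 -> ACC=0
Event 10 (EXEC): [IRQ0] PC=1: DEC 2 -> ACC=-2
Event 11 (EXEC): [IRQ0] PC=2: DEC 4 -> ACC=-6
Event 12 (EXEC): [IRQ0] PC=3: IRET -> resume IRQ0 at PC=0 (depth now 1)
Event 13 (EXEC): [IRQ0] PC=0: INC 3 -> ACC=-3
Event 14 (EXEC): [IRQ0] PC=1: DEC 2 -> ACC=-5
Event 15 (EXEC): [IRQ0] PC=2: DEC 4 -> ACC=-9
Event 16 (EXEC): [IRQ0] PC=3: IRET -> resume MAIN at PC=1 (depth now 0)
Event 17 (INT 0): INT 0 arrives: push (MAIN, PC=1), enter IRQ0 at PC=0 (depth now 1)
Event 18 (EXEC): [IRQ0] PC=0: INC 3 -> ACC=-6
Event 19 (INT 0): INT 0 arrives: push (IRQ0, PC=1), enter IRQ0 at PC=0 (depth now 2)
Event 20 (EXEC): [IRQ0] PC=0: INC 3 -> ACC=-3
Event 21 (EXEC): [IRQ0] PC=1: DEC 2 -> ACC=-5
Event 22 (EXEC): [IRQ0] PC=2: DEC 4 -> ACC=-9
Event 23 (EXEC): [IRQ0] PC=3: IRET -> resume IRQ0 at PC=1 (depth now 1)
Event 24 (EXEC): [IRQ0] PC=1: DEC 2 -> ACC=-11
Event 25 (EXEC): [IRQ0] PC=2: DEC 4 -> ACC=-15
Event 26 (EXEC): [IRQ0] PC=3: IRET -> resume MAIN at PC=1 (depth now 0)
Event 27 (EXEC): [MAIN] PC=1: INC 5 -> ACC=-10
Event 28 (EXEC): [MAIN] PC=2: INC 1 -> ACC=-9
Event 29 (EXEC): [MAIN] PC=3: HALT

Answer: -9 MAIN 0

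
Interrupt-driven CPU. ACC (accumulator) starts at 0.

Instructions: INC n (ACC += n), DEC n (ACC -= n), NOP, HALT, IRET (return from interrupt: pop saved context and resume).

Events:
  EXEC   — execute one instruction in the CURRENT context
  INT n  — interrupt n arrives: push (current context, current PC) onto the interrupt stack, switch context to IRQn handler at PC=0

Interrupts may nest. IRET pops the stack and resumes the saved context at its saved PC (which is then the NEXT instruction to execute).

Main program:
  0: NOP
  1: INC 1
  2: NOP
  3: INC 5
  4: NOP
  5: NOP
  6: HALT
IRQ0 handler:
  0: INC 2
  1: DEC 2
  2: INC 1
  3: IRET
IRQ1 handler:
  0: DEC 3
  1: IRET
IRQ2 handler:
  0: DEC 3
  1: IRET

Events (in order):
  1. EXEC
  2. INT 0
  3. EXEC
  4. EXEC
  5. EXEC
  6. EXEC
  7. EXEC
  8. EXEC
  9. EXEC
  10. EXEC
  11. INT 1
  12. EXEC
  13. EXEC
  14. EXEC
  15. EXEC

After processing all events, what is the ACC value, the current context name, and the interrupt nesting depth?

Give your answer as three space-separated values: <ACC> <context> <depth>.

Answer: 4 MAIN 0

Derivation:
Event 1 (EXEC): [MAIN] PC=0: NOP
Event 2 (INT 0): INT 0 arrives: push (MAIN, PC=1), enter IRQ0 at PC=0 (depth now 1)
Event 3 (EXEC): [IRQ0] PC=0: INC 2 -> ACC=2
Event 4 (EXEC): [IRQ0] PC=1: DEC 2 -> ACC=0
Event 5 (EXEC): [IRQ0] PC=2: INC 1 -> ACC=1
Event 6 (EXEC): [IRQ0] PC=3: IRET -> resume MAIN at PC=1 (depth now 0)
Event 7 (EXEC): [MAIN] PC=1: INC 1 -> ACC=2
Event 8 (EXEC): [MAIN] PC=2: NOP
Event 9 (EXEC): [MAIN] PC=3: INC 5 -> ACC=7
Event 10 (EXEC): [MAIN] PC=4: NOP
Event 11 (INT 1): INT 1 arrives: push (MAIN, PC=5), enter IRQ1 at PC=0 (depth now 1)
Event 12 (EXEC): [IRQ1] PC=0: DEC 3 -> ACC=4
Event 13 (EXEC): [IRQ1] PC=1: IRET -> resume MAIN at PC=5 (depth now 0)
Event 14 (EXEC): [MAIN] PC=5: NOP
Event 15 (EXEC): [MAIN] PC=6: HALT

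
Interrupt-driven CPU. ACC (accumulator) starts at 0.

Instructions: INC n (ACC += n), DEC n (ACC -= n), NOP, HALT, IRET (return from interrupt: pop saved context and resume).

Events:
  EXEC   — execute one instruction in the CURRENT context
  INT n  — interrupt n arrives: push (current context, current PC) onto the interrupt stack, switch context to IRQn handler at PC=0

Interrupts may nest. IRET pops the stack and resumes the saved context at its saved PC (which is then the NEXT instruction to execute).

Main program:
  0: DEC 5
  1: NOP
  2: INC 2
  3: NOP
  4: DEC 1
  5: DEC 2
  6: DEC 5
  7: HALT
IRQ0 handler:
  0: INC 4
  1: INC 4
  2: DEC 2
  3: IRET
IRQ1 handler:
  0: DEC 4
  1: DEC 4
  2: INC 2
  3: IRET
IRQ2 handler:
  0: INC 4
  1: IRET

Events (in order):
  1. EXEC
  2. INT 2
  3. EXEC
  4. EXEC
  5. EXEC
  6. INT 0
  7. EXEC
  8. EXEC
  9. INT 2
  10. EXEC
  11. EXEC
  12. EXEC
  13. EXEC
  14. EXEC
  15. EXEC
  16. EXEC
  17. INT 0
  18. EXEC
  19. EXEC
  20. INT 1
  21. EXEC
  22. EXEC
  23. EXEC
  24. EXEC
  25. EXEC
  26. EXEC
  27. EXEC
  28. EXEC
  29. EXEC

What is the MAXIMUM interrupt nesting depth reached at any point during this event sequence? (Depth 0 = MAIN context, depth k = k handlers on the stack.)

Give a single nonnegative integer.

Answer: 2

Derivation:
Event 1 (EXEC): [MAIN] PC=0: DEC 5 -> ACC=-5 [depth=0]
Event 2 (INT 2): INT 2 arrives: push (MAIN, PC=1), enter IRQ2 at PC=0 (depth now 1) [depth=1]
Event 3 (EXEC): [IRQ2] PC=0: INC 4 -> ACC=-1 [depth=1]
Event 4 (EXEC): [IRQ2] PC=1: IRET -> resume MAIN at PC=1 (depth now 0) [depth=0]
Event 5 (EXEC): [MAIN] PC=1: NOP [depth=0]
Event 6 (INT 0): INT 0 arrives: push (MAIN, PC=2), enter IRQ0 at PC=0 (depth now 1) [depth=1]
Event 7 (EXEC): [IRQ0] PC=0: INC 4 -> ACC=3 [depth=1]
Event 8 (EXEC): [IRQ0] PC=1: INC 4 -> ACC=7 [depth=1]
Event 9 (INT 2): INT 2 arrives: push (IRQ0, PC=2), enter IRQ2 at PC=0 (depth now 2) [depth=2]
Event 10 (EXEC): [IRQ2] PC=0: INC 4 -> ACC=11 [depth=2]
Event 11 (EXEC): [IRQ2] PC=1: IRET -> resume IRQ0 at PC=2 (depth now 1) [depth=1]
Event 12 (EXEC): [IRQ0] PC=2: DEC 2 -> ACC=9 [depth=1]
Event 13 (EXEC): [IRQ0] PC=3: IRET -> resume MAIN at PC=2 (depth now 0) [depth=0]
Event 14 (EXEC): [MAIN] PC=2: INC 2 -> ACC=11 [depth=0]
Event 15 (EXEC): [MAIN] PC=3: NOP [depth=0]
Event 16 (EXEC): [MAIN] PC=4: DEC 1 -> ACC=10 [depth=0]
Event 17 (INT 0): INT 0 arrives: push (MAIN, PC=5), enter IRQ0 at PC=0 (depth now 1) [depth=1]
Event 18 (EXEC): [IRQ0] PC=0: INC 4 -> ACC=14 [depth=1]
Event 19 (EXEC): [IRQ0] PC=1: INC 4 -> ACC=18 [depth=1]
Event 20 (INT 1): INT 1 arrives: push (IRQ0, PC=2), enter IRQ1 at PC=0 (depth now 2) [depth=2]
Event 21 (EXEC): [IRQ1] PC=0: DEC 4 -> ACC=14 [depth=2]
Event 22 (EXEC): [IRQ1] PC=1: DEC 4 -> ACC=10 [depth=2]
Event 23 (EXEC): [IRQ1] PC=2: INC 2 -> ACC=12 [depth=2]
Event 24 (EXEC): [IRQ1] PC=3: IRET -> resume IRQ0 at PC=2 (depth now 1) [depth=1]
Event 25 (EXEC): [IRQ0] PC=2: DEC 2 -> ACC=10 [depth=1]
Event 26 (EXEC): [IRQ0] PC=3: IRET -> resume MAIN at PC=5 (depth now 0) [depth=0]
Event 27 (EXEC): [MAIN] PC=5: DEC 2 -> ACC=8 [depth=0]
Event 28 (EXEC): [MAIN] PC=6: DEC 5 -> ACC=3 [depth=0]
Event 29 (EXEC): [MAIN] PC=7: HALT [depth=0]
Max depth observed: 2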